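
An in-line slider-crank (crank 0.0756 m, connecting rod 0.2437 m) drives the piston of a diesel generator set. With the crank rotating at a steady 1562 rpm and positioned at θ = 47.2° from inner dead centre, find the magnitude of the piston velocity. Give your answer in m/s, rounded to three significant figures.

11.0

ω = 2π·1562/60 = 163.6 rad/s
For an in-line slider-crank, x = r cosθ + √(L² − r² sin²θ), so v = −rω sinθ·[1 + r cosθ/√(L² − r² sin²θ)].
With r = 0.0756 m, L = 0.2437 m, θ = 47.2°: √(L² − r² sin²θ) = 0.2373 m.
v = −0.0756·163.6·0.73373·[1 + 0.0756·0.67944/0.2373] = -11.037 m/s.
|v| = 11.037 m/s.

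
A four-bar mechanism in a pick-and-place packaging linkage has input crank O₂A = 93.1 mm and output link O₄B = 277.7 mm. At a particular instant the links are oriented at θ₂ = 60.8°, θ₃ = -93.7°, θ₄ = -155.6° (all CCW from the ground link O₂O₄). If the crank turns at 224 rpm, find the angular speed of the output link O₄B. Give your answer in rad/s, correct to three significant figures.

ω₂ = 23.46 rad/s (from 224 rpm).
Differentiating the loop-closure r₂e^{iθ₂}+r₃e^{iθ₃}=r₁+r₄e^{iθ₄} gives r₂ω₂e^{iθ₂}+r₃ω₃e^{iθ₃}=r₄ω₄e^{iθ₄}.
Eliminating the other unknown: ω₄ = r₂ω₂ sin(θ₂−θ₃) / [r₄ sin(θ₄−θ₃)].
Numerator sine = +0.43051; denominator sine = -0.88213.
Result = 0.0931·23.46·(+0.43051) / (0.2777·(-0.88213)) = -3.838 rad/s; magnitude 3.838 rad/s.

3.84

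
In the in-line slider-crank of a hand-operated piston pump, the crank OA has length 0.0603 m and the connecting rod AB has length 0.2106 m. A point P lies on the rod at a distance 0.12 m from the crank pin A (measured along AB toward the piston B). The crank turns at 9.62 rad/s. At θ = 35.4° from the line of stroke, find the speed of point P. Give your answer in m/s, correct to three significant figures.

ω = 9.62 rad/s.  Crank-pin speed |V_A| = rω = 0.58009 m/s, perpendicular to OA.
Rod angle: sinφ = −(r/L) sinθ ⇒ φ = -9.547°; ω_rod = −rω cosθ/√(L²−r²sin²θ) = -2.2768 rad/s.
V_P = V_A + ω_rod × AP, with AP = 0.12 m along the rod.
Components: V_Px = −rω sinθ − a·ω_rod·sinφ = -0.38135 m/s;  V_Py = rω cosθ + a·ω_rod·cosφ = +0.20342 m/s.
|V_P| = √(V_Px² + V_Py²) = 0.43221 m/s.

0.432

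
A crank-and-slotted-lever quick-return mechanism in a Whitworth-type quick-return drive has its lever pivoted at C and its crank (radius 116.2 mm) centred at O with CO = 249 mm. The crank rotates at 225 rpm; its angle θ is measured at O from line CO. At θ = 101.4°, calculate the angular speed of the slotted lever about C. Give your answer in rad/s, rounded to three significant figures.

2.86

ω = 23.56 rad/s (from 225 rpm).
Crank pin A relative to C: A = (d + r cosθ, r sinθ); lever angle φ = atan2(r sinθ, d + r cosθ).
Differentiating tanφ: φ̇ = rω(d cosθ + r)/(d² + r² + 2dr cosθ).
d² + r² + 2dr cosθ = |CA|² = 0.0640655 m²;  d cosθ + r = +0.066983 m.
|ω_lever| = |0.1162·23.56·+0.066983| / 0.0640655 = 2.8626 rad/s.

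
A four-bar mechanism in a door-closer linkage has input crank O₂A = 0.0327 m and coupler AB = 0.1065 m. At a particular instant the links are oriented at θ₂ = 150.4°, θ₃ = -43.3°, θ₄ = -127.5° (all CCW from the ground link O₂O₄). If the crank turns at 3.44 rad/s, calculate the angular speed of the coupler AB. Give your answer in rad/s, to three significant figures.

1.05

ω₂ = 3.44 rad/s
Differentiating the loop-closure r₂e^{iθ₂}+r₃e^{iθ₃}=r₁+r₄e^{iθ₄} gives r₂ω₂e^{iθ₂}+r₃ω₃e^{iθ₃}=r₄ω₄e^{iθ₄}.
Eliminating the other unknown: ω₃ = r₂ω₂ sin(θ₄−θ₂) / [r₃ sin(θ₃−θ₄)].
Numerator sine = +0.99051; denominator sine = +0.99488.
Result = 0.0327·3.44·(+0.99051) / (0.1065·(+0.99488)) = +1.0516 rad/s; magnitude 1.0516 rad/s.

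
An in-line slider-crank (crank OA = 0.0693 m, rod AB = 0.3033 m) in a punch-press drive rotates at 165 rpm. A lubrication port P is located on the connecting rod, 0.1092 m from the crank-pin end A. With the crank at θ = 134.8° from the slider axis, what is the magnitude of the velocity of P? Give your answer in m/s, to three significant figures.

0.965

ω = 17.28 rad/s.  Crank-pin speed |V_A| = rω = 1.1974 m/s, perpendicular to OA.
Rod angle: sinφ = −(r/L) sinθ ⇒ φ = -9.330°; ω_rod = −rω cosθ/√(L²−r²sin²θ) = +2.8192 rad/s.
V_P = V_A + ω_rod × AP, with AP = 0.1092 m along the rod.
Components: V_Px = −rω sinθ − a·ω_rod·sinφ = -0.79974 m/s;  V_Py = rω cosθ + a·ω_rod·cosφ = -0.53996 m/s.
|V_P| = √(V_Px² + V_Py²) = 0.96496 m/s.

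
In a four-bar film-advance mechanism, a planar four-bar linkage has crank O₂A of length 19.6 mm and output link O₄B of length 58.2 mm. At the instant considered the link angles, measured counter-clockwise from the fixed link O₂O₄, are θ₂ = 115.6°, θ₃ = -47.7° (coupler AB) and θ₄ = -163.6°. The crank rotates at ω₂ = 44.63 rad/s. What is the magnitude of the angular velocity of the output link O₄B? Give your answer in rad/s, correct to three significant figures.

ω₂ = 44.63 rad/s
Differentiating the loop-closure r₂e^{iθ₂}+r₃e^{iθ₃}=r₁+r₄e^{iθ₄} gives r₂ω₂e^{iθ₂}+r₃ω₃e^{iθ₃}=r₄ω₄e^{iθ₄}.
Eliminating the other unknown: ω₄ = r₂ω₂ sin(θ₂−θ₃) / [r₄ sin(θ₄−θ₃)].
Numerator sine = +0.28736; denominator sine = -0.89956.
Result = 0.0196·44.63·(+0.28736) / (0.0582·(-0.89956)) = -4.8013 rad/s; magnitude 4.8013 rad/s.

4.80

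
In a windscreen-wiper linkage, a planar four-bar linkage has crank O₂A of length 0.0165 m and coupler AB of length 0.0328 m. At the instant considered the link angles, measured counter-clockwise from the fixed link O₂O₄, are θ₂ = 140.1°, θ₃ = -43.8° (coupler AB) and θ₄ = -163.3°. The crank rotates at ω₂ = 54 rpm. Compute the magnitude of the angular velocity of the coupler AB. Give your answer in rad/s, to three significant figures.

2.73

ω₂ = 5.655 rad/s (from 54 rpm).
Differentiating the loop-closure r₂e^{iθ₂}+r₃e^{iθ₃}=r₁+r₄e^{iθ₄} gives r₂ω₂e^{iθ₂}+r₃ω₃e^{iθ₃}=r₄ω₄e^{iθ₄}.
Eliminating the other unknown: ω₃ = r₂ω₂ sin(θ₄−θ₂) / [r₃ sin(θ₃−θ₄)].
Numerator sine = +0.83485; denominator sine = +0.87036.
Result = 0.0165·5.655·(+0.83485) / (0.0328·(+0.87036)) = +2.7286 rad/s; magnitude 2.7286 rad/s.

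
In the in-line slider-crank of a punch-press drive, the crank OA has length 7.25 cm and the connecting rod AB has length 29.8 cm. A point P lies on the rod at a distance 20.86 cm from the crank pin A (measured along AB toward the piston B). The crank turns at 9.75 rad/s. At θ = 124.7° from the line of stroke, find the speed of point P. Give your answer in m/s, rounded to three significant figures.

ω = 9.75 rad/s.  Crank-pin speed |V_A| = rω = 0.70687 m/s, perpendicular to OA.
Rod angle: sinφ = −(r/L) sinθ ⇒ φ = -11.538°; ω_rod = −rω cosθ/√(L²−r²sin²θ) = +1.3782 rad/s.
V_P = V_A + ω_rod × AP, with AP = 0.2086 m along the rod.
Components: V_Px = −rω sinθ − a·ω_rod·sinφ = -0.52365 m/s;  V_Py = rω cosθ + a·ω_rod·cosφ = -0.12072 m/s.
|V_P| = √(V_Px² + V_Py²) = 0.53738 m/s.

0.537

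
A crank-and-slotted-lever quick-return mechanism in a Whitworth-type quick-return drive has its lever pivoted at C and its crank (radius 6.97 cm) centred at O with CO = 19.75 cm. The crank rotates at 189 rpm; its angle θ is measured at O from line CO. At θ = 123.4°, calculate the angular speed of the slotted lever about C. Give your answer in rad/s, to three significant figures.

1.87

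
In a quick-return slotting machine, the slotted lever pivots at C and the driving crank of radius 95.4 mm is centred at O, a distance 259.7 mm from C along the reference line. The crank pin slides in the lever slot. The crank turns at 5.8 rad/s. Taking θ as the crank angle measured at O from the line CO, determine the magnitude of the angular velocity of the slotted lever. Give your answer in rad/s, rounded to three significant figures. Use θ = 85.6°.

0.794

ω = 5.8 rad/s
Crank pin A relative to C: A = (d + r cosθ, r sinθ); lever angle φ = atan2(r sinθ, d + r cosθ).
Differentiating tanφ: φ̇ = rω(d cosθ + r)/(d² + r² + 2dr cosθ).
d² + r² + 2dr cosθ = |CA|² = 0.0803467 m²;  d cosθ + r = +0.11532 m.
|ω_lever| = |0.0954·5.8·+0.11532| / 0.0803467 = 0.7942 rad/s.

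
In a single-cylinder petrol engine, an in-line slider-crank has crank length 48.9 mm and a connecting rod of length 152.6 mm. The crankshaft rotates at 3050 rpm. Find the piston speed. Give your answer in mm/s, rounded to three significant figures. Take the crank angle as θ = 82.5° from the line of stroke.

ω = 2π·3050/60 = 319.4 rad/s
For an in-line slider-crank, x = r cosθ + √(L² − r² sin²θ), so v = −rω sinθ·[1 + r cosθ/√(L² − r² sin²θ)].
With r = 0.0489 m, L = 0.1526 m, θ = 82.5°: √(L² − r² sin²θ) = 0.14469 m.
v = −0.0489·319.4·0.99144·[1 + 0.0489·0.13053/0.14469] = -16.168 m/s.
|v| = 16.168 m/s = 16168 mm/s.

16200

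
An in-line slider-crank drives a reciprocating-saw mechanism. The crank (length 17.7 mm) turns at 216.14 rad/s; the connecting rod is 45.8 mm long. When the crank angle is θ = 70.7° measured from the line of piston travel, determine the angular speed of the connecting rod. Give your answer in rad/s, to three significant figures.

ω = 216.1 rad/s
The rod makes angle φ with the slider axis where L sinφ = r sinθ; differentiating, L cosφ·φ̇ = r ω cosθ.
L cosφ = √(L² − r² sin²θ) = 0.042645 m.
|ω_rod| = r ω |cosθ| / √(L² − r² sin²θ) = 0.0177·216.1·0.33051/0.042645 = 29.651 rad/s.

29.7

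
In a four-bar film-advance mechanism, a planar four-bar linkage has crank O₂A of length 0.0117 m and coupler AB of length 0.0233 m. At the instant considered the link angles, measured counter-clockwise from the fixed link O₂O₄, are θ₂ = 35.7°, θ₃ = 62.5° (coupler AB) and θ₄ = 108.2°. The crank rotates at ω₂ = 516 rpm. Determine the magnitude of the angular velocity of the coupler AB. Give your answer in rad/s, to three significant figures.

ω₂ = 54.04 rad/s (from 516 rpm).
Differentiating the loop-closure r₂e^{iθ₂}+r₃e^{iθ₃}=r₁+r₄e^{iθ₄} gives r₂ω₂e^{iθ₂}+r₃ω₃e^{iθ₃}=r₄ω₄e^{iθ₄}.
Eliminating the other unknown: ω₃ = r₂ω₂ sin(θ₄−θ₂) / [r₃ sin(θ₃−θ₄)].
Numerator sine = +0.95372; denominator sine = -0.71569.
Result = 0.0117·54.04·(+0.95372) / (0.0233·(-0.71569)) = -36.158 rad/s; magnitude 36.158 rad/s.

36.2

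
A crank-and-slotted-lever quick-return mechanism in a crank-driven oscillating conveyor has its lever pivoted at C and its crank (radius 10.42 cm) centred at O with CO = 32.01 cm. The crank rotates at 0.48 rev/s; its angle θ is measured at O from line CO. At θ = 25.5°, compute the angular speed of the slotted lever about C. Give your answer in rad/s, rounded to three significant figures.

ω = 3.016 rad/s (from 0.48 rev/s).
Crank pin A relative to C: A = (d + r cosθ, r sinθ); lever angle φ = atan2(r sinθ, d + r cosθ).
Differentiating tanφ: φ̇ = rω(d cosθ + r)/(d² + r² + 2dr cosθ).
d² + r² + 2dr cosθ = |CA|² = 0.173532 m²;  d cosθ + r = +0.39312 m.
|ω_lever| = |0.1042·3.016·+0.39312| / 0.173532 = 0.71192 rad/s.

0.712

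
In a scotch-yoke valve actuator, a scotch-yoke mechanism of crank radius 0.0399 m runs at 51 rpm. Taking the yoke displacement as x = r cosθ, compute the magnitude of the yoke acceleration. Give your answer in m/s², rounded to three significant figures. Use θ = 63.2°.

ω = 5.341 rad/s (from 51 rpm).
x = r cosθ ⇒ ẍ = −rω² cosθ (ω constant).
|a| = rω²|cosθ| = 0.0399·(5.341)²·|cos 63.2°| = 0.51313 m/s².

0.513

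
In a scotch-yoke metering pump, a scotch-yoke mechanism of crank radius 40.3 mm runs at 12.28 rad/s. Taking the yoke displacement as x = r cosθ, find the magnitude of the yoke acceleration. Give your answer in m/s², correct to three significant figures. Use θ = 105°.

1.57

ω = 12.28 rad/s
x = r cosθ ⇒ ẍ = −rω² cosθ (ω constant).
|a| = rω²|cosθ| = 0.0403·(12.28)²·|cos 105°| = 1.5729 m/s².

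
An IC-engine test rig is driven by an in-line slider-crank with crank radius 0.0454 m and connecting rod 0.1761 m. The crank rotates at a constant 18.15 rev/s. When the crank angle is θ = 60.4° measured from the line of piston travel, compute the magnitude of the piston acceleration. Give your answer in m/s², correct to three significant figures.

214

ω = 2π·18.1 = 114 rad/s
x(θ) = r cosθ + √(L² − r² sin²θ); with ω constant, a = ω²·d²x/dθ².
d²x/dθ² = −r cosθ − r²(cos2θ)/√u − r⁴ sin²2θ/(4u^{3/2}),  u = L² − r² sin²θ = 0.0294529 m².
Substituting r = 0.0454 m, L = 0.1761 m, θ = 60.4°: d²x/dθ² = -0.01643 m.
a = ω²·d²x/dθ² = (114)²·(-0.01643) = -213.68 m/s²;  |a| = 213.68 m/s².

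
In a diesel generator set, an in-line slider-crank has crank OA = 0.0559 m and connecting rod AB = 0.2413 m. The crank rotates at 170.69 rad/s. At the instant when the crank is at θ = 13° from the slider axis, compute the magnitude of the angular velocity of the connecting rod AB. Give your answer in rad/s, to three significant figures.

38.6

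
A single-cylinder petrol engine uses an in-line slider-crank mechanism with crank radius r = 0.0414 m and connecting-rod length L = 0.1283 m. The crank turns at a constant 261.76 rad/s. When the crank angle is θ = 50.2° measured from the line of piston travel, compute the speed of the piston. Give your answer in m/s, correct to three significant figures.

ω = 261.8 rad/s
For an in-line slider-crank, x = r cosθ + √(L² − r² sin²θ), so v = −rω sinθ·[1 + r cosθ/√(L² − r² sin²θ)].
With r = 0.0414 m, L = 0.1283 m, θ = 50.2°: √(L² − r² sin²θ) = 0.12429 m.
v = −0.0414·261.8·0.76828·[1 + 0.0414·0.64011/0.12429] = -10.101 m/s.
|v| = 10.101 m/s.

10.1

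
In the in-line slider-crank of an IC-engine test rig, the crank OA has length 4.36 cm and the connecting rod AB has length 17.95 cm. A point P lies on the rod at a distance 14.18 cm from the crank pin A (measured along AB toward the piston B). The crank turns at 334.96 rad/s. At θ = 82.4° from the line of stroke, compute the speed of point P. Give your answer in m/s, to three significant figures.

ω = 335 rad/s.  Crank-pin speed |V_A| = rω = 14.604 m/s, perpendicular to OA.
Rod angle: sinφ = −(r/L) sinθ ⇒ φ = -13.932°; ω_rod = −rω cosθ/√(L²−r²sin²θ) = -11.087 rad/s.
V_P = V_A + ω_rod × AP, with AP = 0.1418 m along the rod.
Components: V_Px = −rω sinθ − a·ω_rod·sinφ = -14.854 m/s;  V_Py = rω cosθ + a·ω_rod·cosφ = +0.40567 m/s.
|V_P| = √(V_Px² + V_Py²) = 14.86 m/s.

14.9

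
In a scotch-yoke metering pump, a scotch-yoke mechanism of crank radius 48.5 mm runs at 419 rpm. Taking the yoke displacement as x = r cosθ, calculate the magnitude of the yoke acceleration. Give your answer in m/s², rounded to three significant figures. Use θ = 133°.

ω = 43.88 rad/s (from 419 rpm).
x = r cosθ ⇒ ẍ = −rω² cosθ (ω constant).
|a| = rω²|cosθ| = 0.0485·(43.88)²·|cos 133°| = 63.681 m/s².

63.7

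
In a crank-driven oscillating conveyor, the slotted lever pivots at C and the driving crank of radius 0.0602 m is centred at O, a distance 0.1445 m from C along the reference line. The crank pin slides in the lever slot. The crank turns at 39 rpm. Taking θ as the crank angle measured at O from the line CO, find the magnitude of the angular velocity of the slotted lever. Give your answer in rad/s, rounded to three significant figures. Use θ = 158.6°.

ω = 4.084 rad/s (from 39 rpm).
Crank pin A relative to C: A = (d + r cosθ, r sinθ); lever angle φ = atan2(r sinθ, d + r cosθ).
Differentiating tanφ: φ̇ = rω(d cosθ + r)/(d² + r² + 2dr cosθ).
d² + r² + 2dr cosθ = |CA|² = 0.00830597 m²;  d cosθ + r = -0.074338 m.
|ω_lever| = |0.0602·4.084·-0.074338| / 0.00830597 = 2.2004 rad/s.

2.20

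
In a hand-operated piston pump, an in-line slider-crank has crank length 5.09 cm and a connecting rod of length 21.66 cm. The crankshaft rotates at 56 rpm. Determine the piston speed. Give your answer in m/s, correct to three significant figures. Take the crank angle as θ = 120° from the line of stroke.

ω = 2π·56/60 = 5.864 rad/s
For an in-line slider-crank, x = r cosθ + √(L² − r² sin²θ), so v = −rω sinθ·[1 + r cosθ/√(L² − r² sin²θ)].
With r = 0.0509 m, L = 0.2166 m, θ = 120°: √(L² − r² sin²θ) = 0.21207 m.
v = −0.0509·5.864·0.86603·[1 + 0.0509·-0.50000/0.21207] = -0.22748 m/s.
|v| = 0.22748 m/s.

0.227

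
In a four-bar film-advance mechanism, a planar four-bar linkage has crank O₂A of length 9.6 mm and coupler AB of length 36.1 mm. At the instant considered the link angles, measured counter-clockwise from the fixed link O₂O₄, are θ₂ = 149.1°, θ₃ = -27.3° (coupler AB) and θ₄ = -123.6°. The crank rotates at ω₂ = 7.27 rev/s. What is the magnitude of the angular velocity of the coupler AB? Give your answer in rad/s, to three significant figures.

12.2

ω₂ = 45.68 rad/s (from 7.27 rev/s).
Differentiating the loop-closure r₂e^{iθ₂}+r₃e^{iθ₃}=r₁+r₄e^{iθ₄} gives r₂ω₂e^{iθ₂}+r₃ω₃e^{iθ₃}=r₄ω₄e^{iθ₄}.
Eliminating the other unknown: ω₃ = r₂ω₂ sin(θ₄−θ₂) / [r₃ sin(θ₃−θ₄)].
Numerator sine = +0.99889; denominator sine = +0.99396.
Result = 0.0096·45.68·(+0.99889) / (0.0361·(+0.99396)) = +12.207 rad/s; magnitude 12.207 rad/s.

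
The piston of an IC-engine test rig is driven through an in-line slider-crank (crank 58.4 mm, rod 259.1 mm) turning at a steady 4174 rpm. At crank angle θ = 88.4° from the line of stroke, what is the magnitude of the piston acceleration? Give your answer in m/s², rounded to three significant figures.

ω = 2π·4174/60 = 437.1 rad/s
x(θ) = r cosθ + √(L² − r² sin²θ); with ω constant, a = ω²·d²x/dθ².
d²x/dθ² = −r cosθ − r²(cos2θ)/√u − r⁴ sin²2θ/(4u^{3/2}),  u = L² − r² sin²θ = 0.0637249 m².
Substituting r = 0.0584 m, L = 0.2591 m, θ = 88.4°: d²x/dθ² = +0.011858 m.
a = ω²·d²x/dθ² = (437.1)²·(+0.011858) = +2265.6 m/s²;  |a| = 2265.6 m/s².

2270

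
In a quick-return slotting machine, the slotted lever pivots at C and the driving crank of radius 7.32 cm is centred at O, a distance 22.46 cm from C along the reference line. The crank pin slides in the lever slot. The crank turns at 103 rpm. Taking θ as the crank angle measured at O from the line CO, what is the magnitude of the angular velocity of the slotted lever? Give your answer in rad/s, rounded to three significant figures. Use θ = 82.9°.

1.33

ω = 10.79 rad/s (from 103 rpm).
Crank pin A relative to C: A = (d + r cosθ, r sinθ); lever angle φ = atan2(r sinθ, d + r cosθ).
Differentiating tanφ: φ̇ = rω(d cosθ + r)/(d² + r² + 2dr cosθ).
d² + r² + 2dr cosθ = |CA|² = 0.0598676 m²;  d cosθ + r = +0.10096 m.
|ω_lever| = |0.0732·10.79·+0.10096| / 0.0598676 = 1.3315 rad/s.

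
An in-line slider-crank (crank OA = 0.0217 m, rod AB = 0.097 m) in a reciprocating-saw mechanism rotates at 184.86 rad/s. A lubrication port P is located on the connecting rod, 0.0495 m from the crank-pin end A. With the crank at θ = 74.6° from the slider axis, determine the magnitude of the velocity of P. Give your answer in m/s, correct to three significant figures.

ω = 184.9 rad/s.  Crank-pin speed |V_A| = rω = 4.0115 m/s, perpendicular to OA.
Rod angle: sinφ = −(r/L) sinθ ⇒ φ = -12.455°; ω_rod = −rω cosθ/√(L²−r²sin²θ) = -11.247 rad/s.
V_P = V_A + ω_rod × AP, with AP = 0.0495 m along the rod.
Components: V_Px = −rω sinθ − a·ω_rod·sinφ = -3.9875 m/s;  V_Py = rω cosθ + a·ω_rod·cosφ = +0.52165 m/s.
|V_P| = √(V_Px² + V_Py²) = 4.0215 m/s.

4.02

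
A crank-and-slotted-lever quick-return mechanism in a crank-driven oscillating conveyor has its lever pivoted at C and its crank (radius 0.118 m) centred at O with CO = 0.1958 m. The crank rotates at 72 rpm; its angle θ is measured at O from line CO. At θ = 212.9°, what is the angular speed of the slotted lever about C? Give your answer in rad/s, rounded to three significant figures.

3.07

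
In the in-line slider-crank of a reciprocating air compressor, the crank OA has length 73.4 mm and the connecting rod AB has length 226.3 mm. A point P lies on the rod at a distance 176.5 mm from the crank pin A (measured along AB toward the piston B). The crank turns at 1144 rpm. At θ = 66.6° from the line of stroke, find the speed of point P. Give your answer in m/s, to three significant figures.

ω = 119.8 rad/s.  Crank-pin speed |V_A| = rω = 8.7933 m/s, perpendicular to OA.
Rod angle: sinφ = −(r/L) sinθ ⇒ φ = -17.318°; ω_rod = −rω cosθ/√(L²−r²sin²θ) = -16.165 rad/s.
V_P = V_A + ω_rod × AP, with AP = 0.1765 m along the rod.
Components: V_Px = −rω sinθ − a·ω_rod·sinφ = -8.9193 m/s;  V_Py = rω cosθ + a·ω_rod·cosφ = +0.76851 m/s.
|V_P| = √(V_Px² + V_Py²) = 8.9524 m/s.

8.95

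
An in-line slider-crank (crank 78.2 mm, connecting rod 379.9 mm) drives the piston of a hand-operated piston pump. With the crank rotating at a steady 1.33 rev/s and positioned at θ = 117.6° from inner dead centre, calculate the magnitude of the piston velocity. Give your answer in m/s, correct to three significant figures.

ω = 2π·1.33 = 8.357 rad/s
For an in-line slider-crank, x = r cosθ + √(L² − r² sin²θ), so v = −rω sinθ·[1 + r cosθ/√(L² − r² sin²θ)].
With r = 0.0782 m, L = 0.3799 m, θ = 117.6°: √(L² − r² sin²θ) = 0.37353 m.
v = −0.0782·8.357·0.88620·[1 + 0.0782·-0.46330/0.37353] = -0.52295 m/s.
|v| = 0.52295 m/s.

0.523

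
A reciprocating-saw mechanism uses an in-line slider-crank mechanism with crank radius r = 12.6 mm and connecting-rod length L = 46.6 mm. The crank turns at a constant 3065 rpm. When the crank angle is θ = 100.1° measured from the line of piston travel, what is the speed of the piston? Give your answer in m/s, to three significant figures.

ω = 2π·3065/60 = 321 rad/s
For an in-line slider-crank, x = r cosθ + √(L² − r² sin²θ), so v = −rω sinθ·[1 + r cosθ/√(L² − r² sin²θ)].
With r = 0.0126 m, L = 0.0466 m, θ = 100.1°: √(L² − r² sin²θ) = 0.044919 m.
v = −0.0126·321·0.98450·[1 + 0.0126·-0.17537/0.044919] = -3.7856 m/s.
|v| = 3.7856 m/s.

3.79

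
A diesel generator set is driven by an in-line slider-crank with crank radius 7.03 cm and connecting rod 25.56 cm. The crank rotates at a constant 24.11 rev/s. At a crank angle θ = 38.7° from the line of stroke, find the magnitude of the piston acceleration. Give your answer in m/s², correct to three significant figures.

1370

ω = 2π·24.1 = 151.5 rad/s
x(θ) = r cosθ + √(L² − r² sin²θ); with ω constant, a = ω²·d²x/dθ².
d²x/dθ² = −r cosθ − r²(cos2θ)/√u − r⁴ sin²2θ/(4u^{3/2}),  u = L² − r² sin²θ = 0.0633994 m².
Substituting r = 0.0703 m, L = 0.2556 m, θ = 38.7°: d²x/dθ² = -0.05951 m.
a = ω²·d²x/dθ² = (151.5)²·(-0.05951) = -1365.7 m/s²;  |a| = 1365.7 m/s².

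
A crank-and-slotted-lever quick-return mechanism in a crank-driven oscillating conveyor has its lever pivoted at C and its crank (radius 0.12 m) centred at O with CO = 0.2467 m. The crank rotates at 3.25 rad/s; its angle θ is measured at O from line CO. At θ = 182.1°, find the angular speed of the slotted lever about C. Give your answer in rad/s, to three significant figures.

ω = 3.25 rad/s
Crank pin A relative to C: A = (d + r cosθ, r sinθ); lever angle φ = atan2(r sinθ, d + r cosθ).
Differentiating tanφ: φ̇ = rω(d cosθ + r)/(d² + r² + 2dr cosθ).
d² + r² + 2dr cosθ = |CA|² = 0.0160927 m²;  d cosθ + r = -0.12653 m.
|ω_lever| = |0.12·3.25·-0.12653| / 0.0160927 = 3.0665 rad/s.

3.07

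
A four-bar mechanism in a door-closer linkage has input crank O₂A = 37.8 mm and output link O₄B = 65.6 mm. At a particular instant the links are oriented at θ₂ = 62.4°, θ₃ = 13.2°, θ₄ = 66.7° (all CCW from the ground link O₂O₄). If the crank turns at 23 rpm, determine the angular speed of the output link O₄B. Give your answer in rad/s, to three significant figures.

ω₂ = 2.409 rad/s (from 23 rpm).
Differentiating the loop-closure r₂e^{iθ₂}+r₃e^{iθ₃}=r₁+r₄e^{iθ₄} gives r₂ω₂e^{iθ₂}+r₃ω₃e^{iθ₃}=r₄ω₄e^{iθ₄}.
Eliminating the other unknown: ω₄ = r₂ω₂ sin(θ₂−θ₃) / [r₄ sin(θ₄−θ₃)].
Numerator sine = +0.75700; denominator sine = +0.80386.
Result = 0.0378·2.409·(+0.75700) / (0.0656·(+0.80386)) = +1.3069 rad/s; magnitude 1.3069 rad/s.

1.31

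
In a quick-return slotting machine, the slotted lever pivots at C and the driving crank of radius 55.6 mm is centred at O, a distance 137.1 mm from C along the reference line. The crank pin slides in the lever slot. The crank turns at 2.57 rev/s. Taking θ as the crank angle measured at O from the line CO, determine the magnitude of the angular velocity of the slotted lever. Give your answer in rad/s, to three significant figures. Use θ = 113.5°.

0.0529

ω = 16.15 rad/s (from 2.57 rev/s).
Crank pin A relative to C: A = (d + r cosθ, r sinθ); lever angle φ = atan2(r sinθ, d + r cosθ).
Differentiating tanφ: φ̇ = rω(d cosθ + r)/(d² + r² + 2dr cosθ).
d² + r² + 2dr cosθ = |CA|² = 0.0158086 m²;  d cosθ + r = +0.0009315 m.
|ω_lever| = |0.0556·16.15·+0.0009315| / 0.0158086 = 0.052903 rad/s.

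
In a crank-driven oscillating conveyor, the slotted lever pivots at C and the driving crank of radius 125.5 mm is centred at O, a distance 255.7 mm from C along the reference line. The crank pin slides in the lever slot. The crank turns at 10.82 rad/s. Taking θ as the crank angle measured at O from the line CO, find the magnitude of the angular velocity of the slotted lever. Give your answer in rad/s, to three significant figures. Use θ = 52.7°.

3.17

ω = 10.82 rad/s
Crank pin A relative to C: A = (d + r cosθ, r sinθ); lever angle φ = atan2(r sinθ, d + r cosθ).
Differentiating tanφ: φ̇ = rω(d cosθ + r)/(d² + r² + 2dr cosθ).
d² + r² + 2dr cosθ = |CA|² = 0.120025 m²;  d cosθ + r = +0.28045 m.
|ω_lever| = |0.1255·10.82·+0.28045| / 0.120025 = 3.1729 rad/s.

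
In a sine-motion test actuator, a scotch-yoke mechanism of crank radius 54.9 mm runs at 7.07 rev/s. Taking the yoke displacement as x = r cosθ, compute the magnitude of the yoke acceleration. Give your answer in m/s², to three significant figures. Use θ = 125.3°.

ω = 44.42 rad/s (from 7.07 rev/s).
x = r cosθ ⇒ ẍ = −rω² cosθ (ω constant).
|a| = rω²|cosθ| = 0.0549·(44.42)²·|cos 125.3°| = 62.603 m/s².

62.6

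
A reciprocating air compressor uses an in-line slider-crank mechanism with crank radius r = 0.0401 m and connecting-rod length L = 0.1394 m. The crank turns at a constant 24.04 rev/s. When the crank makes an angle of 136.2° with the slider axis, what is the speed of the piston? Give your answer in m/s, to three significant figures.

3.30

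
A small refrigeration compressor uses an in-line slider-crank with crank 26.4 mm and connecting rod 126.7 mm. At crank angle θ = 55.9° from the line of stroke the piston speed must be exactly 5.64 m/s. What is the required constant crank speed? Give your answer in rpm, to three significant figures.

2200

For an in-line slider-crank, |v_piston| = rω|sinθ|·[1 + r cosθ/√(L² − r² sin²θ)].
With r = 0.0264 m, L = 0.1267 m, θ = 55.9°: the bracketed kinematic factor |dx/dθ| = 0.024453 m.
ω = v/|dx/dθ| = 5.64/0.024453 = 230.64 rad/s.
N = 60ω/(2π) = 2202.5 rpm.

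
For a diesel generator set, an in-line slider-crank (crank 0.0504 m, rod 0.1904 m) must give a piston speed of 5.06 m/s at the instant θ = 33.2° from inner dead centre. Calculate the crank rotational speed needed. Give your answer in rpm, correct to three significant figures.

For an in-line slider-crank, |v_piston| = rω|sinθ|·[1 + r cosθ/√(L² − r² sin²θ)].
With r = 0.0504 m, L = 0.1904 m, θ = 33.2°: the bracketed kinematic factor |dx/dθ| = 0.033775 m.
ω = v/|dx/dθ| = 5.06/0.033775 = 149.81 rad/s.
N = 60ω/(2π) = 1430.6 rpm.

1430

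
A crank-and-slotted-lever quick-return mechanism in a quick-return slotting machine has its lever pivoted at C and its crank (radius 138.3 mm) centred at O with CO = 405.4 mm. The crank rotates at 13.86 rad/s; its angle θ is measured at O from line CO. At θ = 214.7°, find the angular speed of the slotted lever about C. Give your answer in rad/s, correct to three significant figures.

4.09

ω = 13.86 rad/s
Crank pin A relative to C: A = (d + r cosθ, r sinθ); lever angle φ = atan2(r sinθ, d + r cosθ).
Differentiating tanφ: φ̇ = rω(d cosθ + r)/(d² + r² + 2dr cosθ).
d² + r² + 2dr cosθ = |CA|² = 0.091286 m²;  d cosθ + r = -0.195 m.
|ω_lever| = |0.1383·13.86·-0.195| / 0.091286 = 4.0946 rad/s.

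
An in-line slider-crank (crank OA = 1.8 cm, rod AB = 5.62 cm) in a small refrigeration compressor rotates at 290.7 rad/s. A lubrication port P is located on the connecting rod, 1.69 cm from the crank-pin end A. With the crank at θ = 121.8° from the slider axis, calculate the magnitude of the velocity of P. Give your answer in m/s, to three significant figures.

ω = 290.7 rad/s.  Crank-pin speed |V_A| = rω = 5.2326 m/s, perpendicular to OA.
Rod angle: sinφ = −(r/L) sinθ ⇒ φ = -15.796°; ω_rod = −rω cosθ/√(L²−r²sin²θ) = +50.989 rad/s.
V_P = V_A + ω_rod × AP, with AP = 0.0169 m along the rod.
Components: V_Px = −rω sinθ − a·ω_rod·sinφ = -4.2126 m/s;  V_Py = rω cosθ + a·ω_rod·cosφ = -1.9282 m/s.
|V_P| = √(V_Px² + V_Py²) = 4.6329 m/s.

4.63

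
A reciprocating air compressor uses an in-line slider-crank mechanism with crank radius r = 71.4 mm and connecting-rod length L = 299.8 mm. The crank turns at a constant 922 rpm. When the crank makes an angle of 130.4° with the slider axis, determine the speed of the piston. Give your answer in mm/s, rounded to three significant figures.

4430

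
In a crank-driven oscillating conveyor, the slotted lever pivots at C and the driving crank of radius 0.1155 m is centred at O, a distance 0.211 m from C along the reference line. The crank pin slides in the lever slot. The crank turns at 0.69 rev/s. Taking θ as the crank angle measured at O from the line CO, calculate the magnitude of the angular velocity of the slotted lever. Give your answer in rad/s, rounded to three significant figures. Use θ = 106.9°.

ω = 4.335 rad/s (from 0.69 rev/s).
Crank pin A relative to C: A = (d + r cosθ, r sinθ); lever angle φ = atan2(r sinθ, d + r cosθ).
Differentiating tanφ: φ̇ = rω(d cosθ + r)/(d² + r² + 2dr cosθ).
d² + r² + 2dr cosθ = |CA|² = 0.0436921 m²;  d cosθ + r = +0.054162 m.
|ω_lever| = |0.1155·4.335·+0.054162| / 0.0436921 = 0.62073 rad/s.

0.621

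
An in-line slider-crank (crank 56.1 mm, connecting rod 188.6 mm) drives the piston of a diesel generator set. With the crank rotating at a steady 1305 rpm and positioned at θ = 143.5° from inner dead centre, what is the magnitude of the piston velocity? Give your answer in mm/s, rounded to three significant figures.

3450

ω = 2π·1305/60 = 136.7 rad/s
For an in-line slider-crank, x = r cosθ + √(L² − r² sin²θ), so v = −rω sinθ·[1 + r cosθ/√(L² − r² sin²θ)].
With r = 0.0561 m, L = 0.1886 m, θ = 143.5°: √(L² − r² sin²θ) = 0.18562 m.
v = −0.0561·136.7·0.59482·[1 + 0.0561·-0.80386/0.18562] = -3.4524 m/s.
|v| = 3.4524 m/s = 3452.4 mm/s.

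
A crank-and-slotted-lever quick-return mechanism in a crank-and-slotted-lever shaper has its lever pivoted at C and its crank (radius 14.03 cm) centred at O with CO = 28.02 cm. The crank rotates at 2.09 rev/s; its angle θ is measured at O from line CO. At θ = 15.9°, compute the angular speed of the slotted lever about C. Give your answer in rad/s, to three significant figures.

ω = 13.13 rad/s (from 2.09 rev/s).
Crank pin A relative to C: A = (d + r cosθ, r sinθ); lever angle φ = atan2(r sinθ, d + r cosθ).
Differentiating tanφ: φ̇ = rω(d cosθ + r)/(d² + r² + 2dr cosθ).
d² + r² + 2dr cosθ = |CA|² = 0.173812 m²;  d cosθ + r = +0.40978 m.
|ω_lever| = |0.1403·13.13·+0.40978| / 0.173812 = 4.3436 rad/s.

4.34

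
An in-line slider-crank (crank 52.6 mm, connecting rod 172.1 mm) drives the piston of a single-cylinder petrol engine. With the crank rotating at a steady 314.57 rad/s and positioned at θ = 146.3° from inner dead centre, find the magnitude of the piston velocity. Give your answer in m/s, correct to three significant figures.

ω = 314.6 rad/s
For an in-line slider-crank, x = r cosθ + √(L² − r² sin²θ), so v = −rω sinθ·[1 + r cosθ/√(L² − r² sin²θ)].
With r = 0.0526 m, L = 0.1721 m, θ = 146.3°: √(L² − r² sin²θ) = 0.16961 m.
v = −0.0526·314.6·0.55484·[1 + 0.0526·-0.83195/0.16961] = -6.8119 m/s.
|v| = 6.8119 m/s.

6.81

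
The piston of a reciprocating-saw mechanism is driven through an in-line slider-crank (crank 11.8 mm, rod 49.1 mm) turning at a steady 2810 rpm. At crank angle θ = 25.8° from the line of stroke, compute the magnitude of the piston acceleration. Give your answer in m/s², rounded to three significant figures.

ω = 2π·2810/60 = 294.3 rad/s
x(θ) = r cosθ + √(L² − r² sin²θ); with ω constant, a = ω²·d²x/dθ².
d²x/dθ² = −r cosθ − r²(cos2θ)/√u − r⁴ sin²2θ/(4u^{3/2}),  u = L² − r² sin²θ = 0.00238443 m².
Substituting r = 0.0118 m, L = 0.0491 m, θ = 25.8°: d²x/dθ² = -0.012421 m.
a = ω²·d²x/dθ² = (294.3)²·(-0.012421) = -1075.5 m/s²;  |a| = 1075.5 m/s².

1080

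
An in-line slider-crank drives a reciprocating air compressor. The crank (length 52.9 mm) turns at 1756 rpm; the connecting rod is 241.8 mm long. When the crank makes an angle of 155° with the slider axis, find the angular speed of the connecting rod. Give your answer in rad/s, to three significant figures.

36.6

ω = 183.9 rad/s (converted from 1756 rpm).
The rod makes angle φ with the slider axis where L sinφ = r sinθ; differentiating, L cosφ·φ̇ = r ω cosθ.
L cosφ = √(L² − r² sin²θ) = 0.24076 m.
|ω_rod| = r ω |cosθ| / √(L² − r² sin²θ) = 0.0529·183.9·0.90631/0.24076 = 36.618 rad/s.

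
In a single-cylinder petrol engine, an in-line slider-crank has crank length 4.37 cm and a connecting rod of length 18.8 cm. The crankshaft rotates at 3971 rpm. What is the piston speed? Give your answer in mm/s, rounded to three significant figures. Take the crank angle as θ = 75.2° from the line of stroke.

18600

ω = 2π·3971/60 = 415.8 rad/s
For an in-line slider-crank, x = r cosθ + √(L² − r² sin²θ), so v = −rω sinθ·[1 + r cosθ/√(L² − r² sin²θ)].
With r = 0.0437 m, L = 0.188 m, θ = 75.2°: √(L² − r² sin²θ) = 0.18319 m.
v = −0.0437·415.8·0.96682·[1 + 0.0437·0.25545/0.18319] = -18.64 m/s.
|v| = 18.64 m/s = 18640 mm/s.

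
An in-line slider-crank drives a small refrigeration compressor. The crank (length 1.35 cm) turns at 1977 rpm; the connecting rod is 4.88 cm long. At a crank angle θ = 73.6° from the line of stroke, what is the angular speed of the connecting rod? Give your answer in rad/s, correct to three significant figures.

16.8

ω = 207 rad/s (converted from 1977 rpm).
The rod makes angle φ with the slider axis where L sinφ = r sinθ; differentiating, L cosφ·φ̇ = r ω cosθ.
L cosφ = √(L² − r² sin²θ) = 0.04705 m.
|ω_rod| = r ω |cosθ| / √(L² − r² sin²θ) = 0.0135·207·0.28234/0.04705 = 16.772 rad/s.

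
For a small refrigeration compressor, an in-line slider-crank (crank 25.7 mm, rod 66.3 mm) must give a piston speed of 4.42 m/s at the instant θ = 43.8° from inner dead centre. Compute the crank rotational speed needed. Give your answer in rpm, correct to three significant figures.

1840

For an in-line slider-crank, |v_piston| = rω|sinθ|·[1 + r cosθ/√(L² − r² sin²θ)].
With r = 0.0257 m, L = 0.0663 m, θ = 43.8°: the bracketed kinematic factor |dx/dθ| = 0.022954 m.
ω = v/|dx/dθ| = 4.42/0.022954 = 192.56 rad/s.
N = 60ω/(2π) = 1838.8 rpm.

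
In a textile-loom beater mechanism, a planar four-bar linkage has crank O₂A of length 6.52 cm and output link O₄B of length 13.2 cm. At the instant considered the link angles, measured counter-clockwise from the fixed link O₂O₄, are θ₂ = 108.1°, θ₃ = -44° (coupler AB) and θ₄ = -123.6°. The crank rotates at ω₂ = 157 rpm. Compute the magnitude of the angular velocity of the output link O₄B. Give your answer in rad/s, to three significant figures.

ω₂ = 16.44 rad/s (from 157 rpm).
Differentiating the loop-closure r₂e^{iθ₂}+r₃e^{iθ₃}=r₁+r₄e^{iθ₄} gives r₂ω₂e^{iθ₂}+r₃ω₃e^{iθ₃}=r₄ω₄e^{iθ₄}.
Eliminating the other unknown: ω₄ = r₂ω₂ sin(θ₂−θ₃) / [r₄ sin(θ₄−θ₃)].
Numerator sine = +0.46793; denominator sine = -0.98357.
Result = 0.0652·16.44·(+0.46793) / (0.132·(-0.98357)) = -3.8635 rad/s; magnitude 3.8635 rad/s.

3.86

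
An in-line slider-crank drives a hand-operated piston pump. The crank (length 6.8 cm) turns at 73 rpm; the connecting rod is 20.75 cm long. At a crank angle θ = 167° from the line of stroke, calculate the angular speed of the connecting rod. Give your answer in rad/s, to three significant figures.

2.45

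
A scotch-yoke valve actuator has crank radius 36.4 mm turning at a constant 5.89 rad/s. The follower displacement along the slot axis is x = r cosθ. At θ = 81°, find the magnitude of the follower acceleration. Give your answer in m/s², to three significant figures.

ω = 5.89 rad/s
x = r cosθ ⇒ ẍ = −rω² cosθ (ω constant).
|a| = rω²|cosθ| = 0.0364·(5.89)²·|cos 81°| = 0.19754 m/s².

0.198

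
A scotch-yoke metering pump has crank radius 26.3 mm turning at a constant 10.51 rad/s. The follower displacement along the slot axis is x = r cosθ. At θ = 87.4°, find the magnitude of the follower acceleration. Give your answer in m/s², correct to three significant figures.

0.132

ω = 10.51 rad/s
x = r cosθ ⇒ ẍ = −rω² cosθ (ω constant).
|a| = rω²|cosθ| = 0.0263·(10.51)²·|cos 87.4°| = 0.13178 m/s².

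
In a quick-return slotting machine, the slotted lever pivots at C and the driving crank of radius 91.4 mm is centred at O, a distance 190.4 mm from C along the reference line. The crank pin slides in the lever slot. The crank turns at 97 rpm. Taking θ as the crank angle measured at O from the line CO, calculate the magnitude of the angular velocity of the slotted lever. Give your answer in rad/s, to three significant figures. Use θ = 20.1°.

3.25

ω = 10.16 rad/s (from 97 rpm).
Crank pin A relative to C: A = (d + r cosθ, r sinθ); lever angle φ = atan2(r sinθ, d + r cosθ).
Differentiating tanφ: φ̇ = rω(d cosθ + r)/(d² + r² + 2dr cosθ).
d² + r² + 2dr cosθ = |CA|² = 0.0772914 m²;  d cosθ + r = +0.2702 m.
|ω_lever| = |0.0914·10.16·+0.2702| / 0.0772914 = 3.2457 rad/s.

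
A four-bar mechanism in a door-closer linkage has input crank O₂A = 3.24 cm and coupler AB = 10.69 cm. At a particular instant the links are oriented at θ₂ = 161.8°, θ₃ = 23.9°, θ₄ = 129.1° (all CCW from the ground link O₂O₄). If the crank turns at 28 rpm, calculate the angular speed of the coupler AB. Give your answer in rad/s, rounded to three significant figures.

0.498

ω₂ = 2.932 rad/s (from 28 rpm).
Differentiating the loop-closure r₂e^{iθ₂}+r₃e^{iθ₃}=r₁+r₄e^{iθ₄} gives r₂ω₂e^{iθ₂}+r₃ω₃e^{iθ₃}=r₄ω₄e^{iθ₄}.
Eliminating the other unknown: ω₃ = r₂ω₂ sin(θ₄−θ₂) / [r₃ sin(θ₃−θ₄)].
Numerator sine = -0.54024; denominator sine = -0.96502.
Result = 0.0324·2.932·(-0.54024) / (0.1069·(-0.96502)) = +0.49752 rad/s; magnitude 0.49752 rad/s.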